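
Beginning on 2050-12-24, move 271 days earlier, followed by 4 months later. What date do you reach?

Subtracting 271 days from December 24, 2050:
Going back 24 days from December 24, 2050 reaches the end of the previous month; 271 − 24 = 247 left.
November 2050 has 30 days: 247 − 30 = 217 left.
October 2050 has 31 days: 217 − 31 = 186 left.
September 2050 has 30 days: 186 − 30 = 156 left.
August 2050 has 31 days: 156 − 31 = 125 left.
July 2050 has 31 days: 125 − 31 = 94 left.
June 2050 has 30 days: 94 − 30 = 64 left.
May 2050 has 31 days: 64 − 31 = 33 left.
April 2050 has 30 days: 33 − 30 = 3 left.
March 2050 has 31 days; 31 − 3 = 28 → March 28, 2050.
Adding 4 months from March 28, 2050:
month 3 + 4 = 7 → July 2050.
Day 28 is valid in July, giving July 28, 2050.

July 28, 2050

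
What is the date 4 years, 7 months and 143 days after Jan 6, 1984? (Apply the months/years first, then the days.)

December 27, 1988

Adding 4 years, 7 months and 143 days from January 6, 1984: first the month/year part, then the days.
+4 years → 1988; month 1 + 7 = 8 → August 1988.
Day 6 is valid in August, giving August 6, 1988.
Now add 143 days from August 6, 1988.
August has 31 days, so 31 − 6 = 25 days remain after August 6, 1988; 143 − 25 = 118 left.
September 1988 has 30 days: 118 − 30 = 88 left.
October 1988 has 31 days: 88 − 31 = 57 left.
November 1988 has 30 days: 57 − 30 = 27 left.
27 days into December 1988 → December 27, 1988.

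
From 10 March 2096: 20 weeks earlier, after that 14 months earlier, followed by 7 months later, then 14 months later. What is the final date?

May 22, 2096

Subtracting 20 weeks (= 140 days) from March 10, 2096:
Going back 10 days from March 10, 2096 reaches the end of the previous month; 140 − 10 = 130 left.
February 2096 has 29 days (2096 is a leap year): 130 − 29 = 101 left.
January 2096 has 31 days: 101 − 31 = 70 left.
December 2095 has 31 days: 70 − 31 = 39 left.
November 2095 has 30 days: 39 − 30 = 9 left.
October 2095 has 31 days; 31 − 9 = 22 → October 22, 2095.
Counting back 14 months from October 22, 2095:
month 10 − 14 = -4, which is month 8 of year 2094 → August 2094.
Day 22 is valid in August, giving August 22, 2094.
Advancing 7 months from August 22, 2094:
month 8 + 7 = 15, which is month 3 of year 2095 → March 2095.
Day 22 is valid in March, giving March 22, 2095.
Advancing 14 months from March 22, 2095:
month 3 + 14 = 17, which is month 5 of year 2096 → May 2096.
Day 22 is valid in May, giving May 22, 2096.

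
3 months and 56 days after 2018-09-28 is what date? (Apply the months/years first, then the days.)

February 22, 2019

Advancing 3 months and 56 days from September 28, 2018: first the month/year part, then the days.
month 9 + 3 = 12 → December 2018.
Day 28 is valid in December, giving December 28, 2018.
Now add 56 days from December 28, 2018.
December has 31 days, so 31 − 28 = 3 days remain after December 28, 2018; 56 − 3 = 53 left.
January 2019 has 31 days: 53 − 31 = 22 left.
22 days into February 2019 → February 22, 2019.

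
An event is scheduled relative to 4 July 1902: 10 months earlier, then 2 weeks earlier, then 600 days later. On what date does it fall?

Counting back 10 months from July 4, 1902:
month 7 − 10 = -3, which is month 9 of year 1901 → September 1901.
Day 4 is valid in September, giving September 4, 1901.
Counting back 2 weeks (= 14 days) from September 4, 1901:
Going back 4 days from September 4, 1901 reaches the end of the previous month; 14 − 4 = 10 left.
August 1901 has 31 days; 31 − 10 = 21 → August 21, 1901.
Advancing 600 days from August 21, 1901:
August has 31 days, so 31 − 21 = 10 days remain after August 21, 1901; 600 − 10 = 590 left.
September 1901 has 30 days: 590 − 30 = 560 left.
October 1901 has 31 days: 560 − 31 = 529 left.
November 1901 has 30 days: 529 − 30 = 499 left.
December 1901 has 31 days: 499 − 31 = 468 left.
January 1902 has 31 days: 468 − 31 = 437 left.
February 1902 has 28 days (1902 is not a leap year): 437 − 28 = 409 left.
March 1902 has 31 days: 409 − 31 = 378 left.
April 1902 has 30 days: 378 − 30 = 348 left.
May 1902 has 31 days: 348 − 31 = 317 left.
June 1902 has 30 days: 317 − 30 = 287 left.
July 1902 has 31 days: 287 − 31 = 256 left.
August 1902 has 31 days: 256 − 31 = 225 left.
September 1902 has 30 days: 225 − 30 = 195 left.
October 1902 has 31 days: 195 − 31 = 164 left.
November 1902 has 30 days: 164 − 30 = 134 left.
December 1902 has 31 days: 134 − 31 = 103 left.
January 1903 has 31 days: 103 − 31 = 72 left.
February 1903 has 28 days (1903 is not a leap year): 72 − 28 = 44 left.
March 1903 has 31 days: 44 − 31 = 13 left.
13 days into April 1903 → April 13, 1903.

April 13, 1903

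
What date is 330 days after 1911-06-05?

April 30, 1912

Adding 330 days from June 5, 1911.
June has 30 days, so 30 − 5 = 25 days remain after June 5, 1911; 330 − 25 = 305 left.
July 1911 has 31 days: 305 − 31 = 274 left.
August 1911 has 31 days: 274 − 31 = 243 left.
September 1911 has 30 days: 243 − 30 = 213 left.
October 1911 has 31 days: 213 − 31 = 182 left.
November 1911 has 30 days: 182 − 30 = 152 left.
December 1911 has 31 days: 152 − 31 = 121 left.
January 1912 has 31 days: 121 − 31 = 90 left.
February 1912 has 29 days (1912 is a leap year): 90 − 29 = 61 left.
March 1912 has 31 days: 61 − 31 = 30 left.
30 days into April 1912 → April 30, 1912.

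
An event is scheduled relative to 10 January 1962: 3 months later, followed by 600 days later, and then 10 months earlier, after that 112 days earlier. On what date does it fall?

Counting forward 3 months from January 10, 1962:
month 1 + 3 = 4 → April 1962.
Day 10 is valid in April, giving April 10, 1962.
Counting forward 600 days from April 10, 1962:
April has 30 days, so 30 − 10 = 20 days remain after April 10, 1962; 600 − 20 = 580 left.
May 1962 has 31 days: 580 − 31 = 549 left.
June 1962 has 30 days: 549 − 30 = 519 left.
July 1962 has 31 days: 519 − 31 = 488 left.
August 1962 has 31 days: 488 − 31 = 457 left.
September 1962 has 30 days: 457 − 30 = 427 left.
October 1962 has 31 days: 427 − 31 = 396 left.
November 1962 has 30 days: 396 − 30 = 366 left.
December 1962 has 31 days: 366 − 31 = 335 left.
January 1963 has 31 days: 335 − 31 = 304 left.
February 1963 has 28 days (1963 is not a leap year): 304 − 28 = 276 left.
March 1963 has 31 days: 276 − 31 = 245 left.
April 1963 has 30 days: 245 − 30 = 215 left.
May 1963 has 31 days: 215 − 31 = 184 left.
June 1963 has 30 days: 184 − 30 = 154 left.
July 1963 has 31 days: 154 − 31 = 123 left.
August 1963 has 31 days: 123 − 31 = 92 left.
September 1963 has 30 days: 92 − 30 = 62 left.
October 1963 has 31 days: 62 − 31 = 31 left.
November 1963 has 30 days: 31 − 30 = 1 left.
1 day into December 1963 → December 1, 1963.
Going back 10 months from December 1, 1963:
month 12 − 10 = 2 → February 1963.
Day 1 is valid in February, giving February 1, 1963.
Counting back 112 days from February 1, 1963:
Going back 1 day from February 1, 1963 reaches the end of the previous month; 112 − 1 = 111 left.
January 1963 has 31 days: 111 − 31 = 80 left.
December 1962 has 31 days: 80 − 31 = 49 left.
November 1962 has 30 days: 49 − 30 = 19 left.
October 1962 has 31 days; 31 − 19 = 12 → October 12, 1962.

October 12, 1962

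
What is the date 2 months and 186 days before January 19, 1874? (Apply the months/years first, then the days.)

Subtracting 2 months and 186 days from January 19, 1874: first the month/year part, then the days.
month 1 − 2 = -1, which is month 11 of year 1873 → November 1873.
Day 19 is valid in November, giving November 19, 1873.
Now subtract 186 days from November 19, 1873.
Going back 19 days from November 19, 1873 reaches the end of the previous month; 186 − 19 = 167 left.
October 1873 has 31 days: 167 − 31 = 136 left.
September 1873 has 30 days: 136 − 30 = 106 left.
August 1873 has 31 days: 106 − 31 = 75 left.
July 1873 has 31 days: 75 − 31 = 44 left.
June 1873 has 30 days: 44 − 30 = 14 left.
May 1873 has 31 days; 31 − 14 = 17 → May 17, 1873.

May 17, 1873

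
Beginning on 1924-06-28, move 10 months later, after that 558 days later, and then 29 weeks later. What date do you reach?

Advancing 10 months from June 28, 1924:
month 6 + 10 = 16, which is month 4 of year 1925 → April 1925.
Day 28 is valid in April, giving April 28, 1925.
Counting forward 558 days from April 28, 1925:
April has 30 days, so 30 − 28 = 2 days remain after April 28, 1925; 558 − 2 = 556 left.
May 1925 has 31 days: 556 − 31 = 525 left.
June 1925 has 30 days: 525 − 30 = 495 left.
July 1925 has 31 days: 495 − 31 = 464 left.
August 1925 has 31 days: 464 − 31 = 433 left.
September 1925 has 30 days: 433 − 30 = 403 left.
October 1925 has 31 days: 403 − 31 = 372 left.
November 1925 has 30 days: 372 − 30 = 342 left.
December 1925 has 31 days: 342 − 31 = 311 left.
January 1926 has 31 days: 311 − 31 = 280 left.
February 1926 has 28 days (1926 is not a leap year): 280 − 28 = 252 left.
March 1926 has 31 days: 252 − 31 = 221 left.
April 1926 has 30 days: 221 − 30 = 191 left.
May 1926 has 31 days: 191 − 31 = 160 left.
June 1926 has 30 days: 160 − 30 = 130 left.
July 1926 has 31 days: 130 − 31 = 99 left.
August 1926 has 31 days: 99 − 31 = 68 left.
September 1926 has 30 days: 68 − 30 = 38 left.
October 1926 has 31 days: 38 − 31 = 7 left.
7 days into November 1926 → November 7, 1926.
Adding 29 weeks (= 203 days) from November 7, 1926:
November has 30 days, so 30 − 7 = 23 days remain after November 7, 1926; 203 − 23 = 180 left.
December 1926 has 31 days: 180 − 31 = 149 left.
January 1927 has 31 days: 149 − 31 = 118 left.
February 1927 has 28 days (1927 is not a leap year): 118 − 28 = 90 left.
March 1927 has 31 days: 90 − 31 = 59 left.
April 1927 has 30 days: 59 − 30 = 29 left.
29 days into May 1927 → May 29, 1927.

May 29, 1927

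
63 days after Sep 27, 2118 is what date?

November 29, 2118

Adding 63 days from September 27, 2118.
September has 30 days, so 30 − 27 = 3 days remain after September 27, 2118; 63 − 3 = 60 left.
October 2118 has 31 days: 60 − 31 = 29 left.
29 days into November 2118 → November 29, 2118.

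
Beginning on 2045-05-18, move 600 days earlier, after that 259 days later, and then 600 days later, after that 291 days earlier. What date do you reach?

April 16, 2045

Going back 600 days from May 18, 2045:
Going back 18 days from May 18, 2045 reaches the end of the previous month; 600 − 18 = 582 left.
April 2045 has 30 days: 582 − 30 = 552 left.
March 2045 has 31 days: 552 − 31 = 521 left.
February 2045 has 28 days (2045 is not a leap year): 521 − 28 = 493 left.
January 2045 has 31 days: 493 − 31 = 462 left.
December 2044 has 31 days: 462 − 31 = 431 left.
November 2044 has 30 days: 431 − 30 = 401 left.
October 2044 has 31 days: 401 − 31 = 370 left.
September 2044 has 30 days: 370 − 30 = 340 left.
August 2044 has 31 days: 340 − 31 = 309 left.
July 2044 has 31 days: 309 − 31 = 278 left.
June 2044 has 30 days: 278 − 30 = 248 left.
May 2044 has 31 days: 248 − 31 = 217 left.
April 2044 has 30 days: 217 − 30 = 187 left.
March 2044 has 31 days: 187 − 31 = 156 left.
February 2044 has 29 days (2044 is a leap year): 156 − 29 = 127 left.
January 2044 has 31 days: 127 − 31 = 96 left.
December 2043 has 31 days: 96 − 31 = 65 left.
November 2043 has 30 days: 65 − 30 = 35 left.
October 2043 has 31 days: 35 − 31 = 4 left.
September 2043 has 30 days; 30 − 4 = 26 → September 26, 2043.
Adding 259 days from September 26, 2043:
September has 30 days, so 30 − 26 = 4 days remain after September 26, 2043; 259 − 4 = 255 left.
October 2043 has 31 days: 255 − 31 = 224 left.
November 2043 has 30 days: 224 − 30 = 194 left.
December 2043 has 31 days: 194 − 31 = 163 left.
January 2044 has 31 days: 163 − 31 = 132 left.
February 2044 has 29 days (2044 is a leap year): 132 − 29 = 103 left.
March 2044 has 31 days: 103 − 31 = 72 left.
April 2044 has 30 days: 72 − 30 = 42 left.
May 2044 has 31 days: 42 − 31 = 11 left.
11 days into June 2044 → June 11, 2044.
Advancing 600 days from June 11, 2044:
June has 30 days, so 30 − 11 = 19 days remain after June 11, 2044; 600 − 19 = 581 left.
July 2044 has 31 days: 581 − 31 = 550 left.
August 2044 has 31 days: 550 − 31 = 519 left.
September 2044 has 30 days: 519 − 30 = 489 left.
October 2044 has 31 days: 489 − 31 = 458 left.
November 2044 has 30 days: 458 − 30 = 428 left.
December 2044 has 31 days: 428 − 31 = 397 left.
January 2045 has 31 days: 397 − 31 = 366 left.
February 2045 has 28 days (2045 is not a leap year): 366 − 28 = 338 left.
March 2045 has 31 days: 338 − 31 = 307 left.
April 2045 has 30 days: 307 − 30 = 277 left.
May 2045 has 31 days: 277 − 31 = 246 left.
June 2045 has 30 days: 246 − 30 = 216 left.
July 2045 has 31 days: 216 − 31 = 185 left.
August 2045 has 31 days: 185 − 31 = 154 left.
September 2045 has 30 days: 154 − 30 = 124 left.
October 2045 has 31 days: 124 − 31 = 93 left.
November 2045 has 30 days: 93 − 30 = 63 left.
December 2045 has 31 days: 63 − 31 = 32 left.
January 2046 has 31 days: 32 − 31 = 1 left.
1 day into February 2046 → February 1, 2046.
Subtracting 291 days from February 1, 2046:
Going back 1 day from February 1, 2046 reaches the end of the previous month; 291 − 1 = 290 left.
January 2046 has 31 days: 290 − 31 = 259 left.
December 2045 has 31 days: 259 − 31 = 228 left.
November 2045 has 30 days: 228 − 30 = 198 left.
October 2045 has 31 days: 198 − 31 = 167 left.
September 2045 has 30 days: 167 − 30 = 137 left.
August 2045 has 31 days: 137 − 31 = 106 left.
July 2045 has 31 days: 106 − 31 = 75 left.
June 2045 has 30 days: 75 − 30 = 45 left.
May 2045 has 31 days: 45 − 31 = 14 left.
April 2045 has 30 days; 30 − 14 = 16 → April 16, 2045.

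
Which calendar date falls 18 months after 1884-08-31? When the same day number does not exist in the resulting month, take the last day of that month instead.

Adding 18 months from August 31, 1884.
month 8 + 18 = 26, which is month 2 of year 1886 → February 1886.
February 1886 has only 28 days (1886 is not a leap year — relevant if February), and the start was day 31, so the date clamps to February 28, 1886.

February 28, 1886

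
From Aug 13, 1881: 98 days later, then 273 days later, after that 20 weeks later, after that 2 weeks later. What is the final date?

Advancing 98 days from August 13, 1881:
August has 31 days, so 31 − 13 = 18 days remain after August 13, 1881; 98 − 18 = 80 left.
September 1881 has 30 days: 80 − 30 = 50 left.
October 1881 has 31 days: 50 − 31 = 19 left.
19 days into November 1881 → November 19, 1881.
Adding 273 days from November 19, 1881:
November has 30 days, so 30 − 19 = 11 days remain after November 19, 1881; 273 − 11 = 262 left.
December 1881 has 31 days: 262 − 31 = 231 left.
January 1882 has 31 days: 231 − 31 = 200 left.
February 1882 has 28 days (1882 is not a leap year): 200 − 28 = 172 left.
March 1882 has 31 days: 172 − 31 = 141 left.
April 1882 has 30 days: 141 − 30 = 111 left.
May 1882 has 31 days: 111 − 31 = 80 left.
June 1882 has 30 days: 80 − 30 = 50 left.
July 1882 has 31 days: 50 − 31 = 19 left.
19 days into August 1882 → August 19, 1882.
Adding 20 weeks (= 140 days) from August 19, 1882:
August has 31 days, so 31 − 19 = 12 days remain after August 19, 1882; 140 − 12 = 128 left.
September 1882 has 30 days: 128 − 30 = 98 left.
October 1882 has 31 days: 98 − 31 = 67 left.
November 1882 has 30 days: 67 − 30 = 37 left.
December 1882 has 31 days: 37 − 31 = 6 left.
6 days into January 1883 → January 6, 1883.
Advancing 2 weeks (= 14 days) from January 6, 1883:
January has 31 days; 6 + 14 = 20, still in January.

January 20, 1883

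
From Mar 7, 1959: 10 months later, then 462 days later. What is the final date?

Advancing 10 months from March 7, 1959:
month 3 + 10 = 13, which is month 1 of year 1960 → January 1960.
Day 7 is valid in January, giving January 7, 1960.
Advancing 462 days from January 7, 1960:
January has 31 days, so 31 − 7 = 24 days remain after January 7, 1960; 462 − 24 = 438 left.
February 1960 has 29 days (1960 is a leap year): 438 − 29 = 409 left.
March 1960 has 31 days: 409 − 31 = 378 left.
April 1960 has 30 days: 378 − 30 = 348 left.
May 1960 has 31 days: 348 − 31 = 317 left.
June 1960 has 30 days: 317 − 30 = 287 left.
July 1960 has 31 days: 287 − 31 = 256 left.
August 1960 has 31 days: 256 − 31 = 225 left.
September 1960 has 30 days: 225 − 30 = 195 left.
October 1960 has 31 days: 195 − 31 = 164 left.
November 1960 has 30 days: 164 − 30 = 134 left.
December 1960 has 31 days: 134 − 31 = 103 left.
January 1961 has 31 days: 103 − 31 = 72 left.
February 1961 has 28 days (1961 is not a leap year): 72 − 28 = 44 left.
March 1961 has 31 days: 44 − 31 = 13 left.
13 days into April 1961 → April 13, 1961.

April 13, 1961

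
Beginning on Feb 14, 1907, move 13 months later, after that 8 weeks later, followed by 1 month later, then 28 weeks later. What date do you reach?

Adding 13 months from February 14, 1907:
month 2 + 13 = 15, which is month 3 of year 1908 → March 1908.
Day 14 is valid in March, giving March 14, 1908.
Counting forward 8 weeks (= 56 days) from March 14, 1908:
March has 31 days, so 31 − 14 = 17 days remain after March 14, 1908; 56 − 17 = 39 left.
April 1908 has 30 days: 39 − 30 = 9 left.
9 days into May 1908 → May 9, 1908.
Advancing 1 month from May 9, 1908:
month 5 + 1 = 6 → June 1908.
Day 9 is valid in June, giving June 9, 1908.
Adding 28 weeks (= 196 days) from June 9, 1908:
June has 30 days, so 30 − 9 = 21 days remain after June 9, 1908; 196 − 21 = 175 left.
July 1908 has 31 days: 175 − 31 = 144 left.
August 1908 has 31 days: 144 − 31 = 113 left.
September 1908 has 30 days: 113 − 30 = 83 left.
October 1908 has 31 days: 83 − 31 = 52 left.
November 1908 has 30 days: 52 − 30 = 22 left.
22 days into December 1908 → December 22, 1908.

December 22, 1908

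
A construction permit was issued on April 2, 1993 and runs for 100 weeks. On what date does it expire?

Adding 100 weeks = 700 days from April 2, 1993.
April has 30 days, so 30 − 2 = 28 days remain after April 2, 1993; 700 − 28 = 672 left.
May 1993 has 31 days: 672 − 31 = 641 left.
June 1993 has 30 days: 641 − 30 = 611 left.
July 1993 has 31 days: 611 − 31 = 580 left.
August 1993 has 31 days: 580 − 31 = 549 left.
September 1993 has 30 days: 549 − 30 = 519 left.
October 1993 has 31 days: 519 − 31 = 488 left.
November 1993 has 30 days: 488 − 30 = 458 left.
December 1993 has 31 days: 458 − 31 = 427 left.
January 1994 has 31 days: 427 − 31 = 396 left.
February 1994 has 28 days (1994 is not a leap year): 396 − 28 = 368 left.
March 1994 has 31 days: 368 − 31 = 337 left.
April 1994 has 30 days: 337 − 30 = 307 left.
May 1994 has 31 days: 307 − 31 = 276 left.
June 1994 has 30 days: 276 − 30 = 246 left.
July 1994 has 31 days: 246 − 31 = 215 left.
August 1994 has 31 days: 215 − 31 = 184 left.
September 1994 has 30 days: 184 − 30 = 154 left.
October 1994 has 31 days: 154 − 31 = 123 left.
November 1994 has 30 days: 123 − 30 = 93 left.
December 1994 has 31 days: 93 − 31 = 62 left.
January 1995 has 31 days: 62 − 31 = 31 left.
February 1995 has 28 days (1995 is not a leap year): 31 − 28 = 3 left.
3 days into March 1995 → March 3, 1995.

March 3, 1995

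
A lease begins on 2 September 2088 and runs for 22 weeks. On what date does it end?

Advancing 22 weeks = 154 days from September 2, 2088.
September has 30 days, so 30 − 2 = 28 days remain after September 2, 2088; 154 − 28 = 126 left.
October 2088 has 31 days: 126 − 31 = 95 left.
November 2088 has 30 days: 95 − 30 = 65 left.
December 2088 has 31 days: 65 − 31 = 34 left.
January 2089 has 31 days: 34 − 31 = 3 left.
3 days into February 2089 → February 3, 2089.

February 3, 2089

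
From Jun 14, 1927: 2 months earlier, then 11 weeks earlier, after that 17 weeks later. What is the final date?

May 26, 1927

Going back 2 months from June 14, 1927:
month 6 − 2 = 4 → April 1927.
Day 14 is valid in April, giving April 14, 1927.
Going back 11 weeks (= 77 days) from April 14, 1927:
Going back 14 days from April 14, 1927 reaches the end of the previous month; 77 − 14 = 63 left.
March 1927 has 31 days: 63 − 31 = 32 left.
February 1927 has 28 days (1927 is not a leap year): 32 − 28 = 4 left.
January 1927 has 31 days; 31 − 4 = 27 → January 27, 1927.
Adding 17 weeks (= 119 days) from January 27, 1927:
January has 31 days, so 31 − 27 = 4 days remain after January 27, 1927; 119 − 4 = 115 left.
February 1927 has 28 days (1927 is not a leap year): 115 − 28 = 87 left.
March 1927 has 31 days: 87 − 31 = 56 left.
April 1927 has 30 days: 56 − 30 = 26 left.
26 days into May 1927 → May 26, 1927.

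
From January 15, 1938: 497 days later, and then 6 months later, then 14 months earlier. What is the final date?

September 27, 1938

Counting forward 497 days from January 15, 1938:
January has 31 days, so 31 − 15 = 16 days remain after January 15, 1938; 497 − 16 = 481 left.
February 1938 has 28 days (1938 is not a leap year): 481 − 28 = 453 left.
March 1938 has 31 days: 453 − 31 = 422 left.
April 1938 has 30 days: 422 − 30 = 392 left.
May 1938 has 31 days: 392 − 31 = 361 left.
June 1938 has 30 days: 361 − 30 = 331 left.
July 1938 has 31 days: 331 − 31 = 300 left.
August 1938 has 31 days: 300 − 31 = 269 left.
September 1938 has 30 days: 269 − 30 = 239 left.
October 1938 has 31 days: 239 − 31 = 208 left.
November 1938 has 30 days: 208 − 30 = 178 left.
December 1938 has 31 days: 178 − 31 = 147 left.
January 1939 has 31 days: 147 − 31 = 116 left.
February 1939 has 28 days (1939 is not a leap year): 116 − 28 = 88 left.
March 1939 has 31 days: 88 − 31 = 57 left.
April 1939 has 30 days: 57 − 30 = 27 left.
27 days into May 1939 → May 27, 1939.
Counting forward 6 months from May 27, 1939:
month 5 + 6 = 11 → November 1939.
Day 27 is valid in November, giving November 27, 1939.
Counting back 14 months from November 27, 1939:
month 11 − 14 = -3, which is month 9 of year 1938 → September 1938.
Day 27 is valid in September, giving September 27, 1938.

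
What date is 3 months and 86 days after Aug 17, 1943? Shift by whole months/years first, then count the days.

February 11, 1944

Advancing 3 months and 86 days from August 17, 1943: first the month/year part, then the days.
month 8 + 3 = 11 → November 1943.
Day 17 is valid in November, giving November 17, 1943.
Now add 86 days from November 17, 1943.
November has 30 days, so 30 − 17 = 13 days remain after November 17, 1943; 86 − 13 = 73 left.
December 1943 has 31 days: 73 − 31 = 42 left.
January 1944 has 31 days: 42 − 31 = 11 left.
11 days into February 1944 → February 11, 1944.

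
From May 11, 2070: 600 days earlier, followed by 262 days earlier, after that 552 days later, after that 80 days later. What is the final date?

Subtracting 600 days from May 11, 2070:
Going back 11 days from May 11, 2070 reaches the end of the previous month; 600 − 11 = 589 left.
April 2070 has 30 days: 589 − 30 = 559 left.
March 2070 has 31 days: 559 − 31 = 528 left.
February 2070 has 28 days (2070 is not a leap year): 528 − 28 = 500 left.
January 2070 has 31 days: 500 − 31 = 469 left.
December 2069 has 31 days: 469 − 31 = 438 left.
November 2069 has 30 days: 438 − 30 = 408 left.
October 2069 has 31 days: 408 − 31 = 377 left.
September 2069 has 30 days: 377 − 30 = 347 left.
August 2069 has 31 days: 347 − 31 = 316 left.
July 2069 has 31 days: 316 − 31 = 285 left.
June 2069 has 30 days: 285 − 30 = 255 left.
May 2069 has 31 days: 255 − 31 = 224 left.
April 2069 has 30 days: 224 − 30 = 194 left.
March 2069 has 31 days: 194 − 31 = 163 left.
February 2069 has 28 days (2069 is not a leap year): 163 − 28 = 135 left.
January 2069 has 31 days: 135 − 31 = 104 left.
December 2068 has 31 days: 104 − 31 = 73 left.
November 2068 has 30 days: 73 − 30 = 43 left.
October 2068 has 31 days: 43 − 31 = 12 left.
September 2068 has 30 days; 30 − 12 = 18 → September 18, 2068.
Going back 262 days from September 18, 2068:
Going back 18 days from September 18, 2068 reaches the end of the previous month; 262 − 18 = 244 left.
August 2068 has 31 days: 244 − 31 = 213 left.
July 2068 has 31 days: 213 − 31 = 182 left.
June 2068 has 30 days: 182 − 30 = 152 left.
May 2068 has 31 days: 152 − 31 = 121 left.
April 2068 has 30 days: 121 − 30 = 91 left.
March 2068 has 31 days: 91 − 31 = 60 left.
February 2068 has 29 days (2068 is a leap year): 60 − 29 = 31 left.
January 2068 has 31 days: 31 − 31 = 0 left.
December 2067 has 31 days; 31 − 0 = 31 → December 31, 2067.
Advancing 552 days from December 31, 2067:
December has 31 days, so 31 − 31 = 0 days remain after December 31, 2067; 552 − 0 = 552 left.
January 2068 has 31 days: 552 − 31 = 521 left.
February 2068 has 29 days (2068 is a leap year): 521 − 29 = 492 left.
March 2068 has 31 days: 492 − 31 = 461 left.
April 2068 has 30 days: 461 − 30 = 431 left.
May 2068 has 31 days: 431 − 31 = 400 left.
June 2068 has 30 days: 400 − 30 = 370 left.
July 2068 has 31 days: 370 − 31 = 339 left.
August 2068 has 31 days: 339 − 31 = 308 left.
September 2068 has 30 days: 308 − 30 = 278 left.
October 2068 has 31 days: 278 − 31 = 247 left.
November 2068 has 30 days: 247 − 30 = 217 left.
December 2068 has 31 days: 217 − 31 = 186 left.
January 2069 has 31 days: 186 − 31 = 155 left.
February 2069 has 28 days (2069 is not a leap year): 155 − 28 = 127 left.
March 2069 has 31 days: 127 − 31 = 96 left.
April 2069 has 30 days: 96 − 30 = 66 left.
May 2069 has 31 days: 66 − 31 = 35 left.
June 2069 has 30 days: 35 − 30 = 5 left.
5 days into July 2069 → July 5, 2069.
Counting forward 80 days from July 5, 2069:
July has 31 days, so 31 − 5 = 26 days remain after July 5, 2069; 80 − 26 = 54 left.
August 2069 has 31 days: 54 − 31 = 23 left.
23 days into September 2069 → September 23, 2069.

September 23, 2069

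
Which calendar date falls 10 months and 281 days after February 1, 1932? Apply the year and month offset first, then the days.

Adding 10 months and 281 days from February 1, 1932: first the month/year part, then the days.
month 2 + 10 = 12 → December 1932.
Day 1 is valid in December, giving December 1, 1932.
Now add 281 days from December 1, 1932.
December has 31 days, so 31 − 1 = 30 days remain after December 1, 1932; 281 − 30 = 251 left.
January 1933 has 31 days: 251 − 31 = 220 left.
February 1933 has 28 days (1933 is not a leap year): 220 − 28 = 192 left.
March 1933 has 31 days: 192 − 31 = 161 left.
April 1933 has 30 days: 161 − 30 = 131 left.
May 1933 has 31 days: 131 − 31 = 100 left.
June 1933 has 30 days: 100 − 30 = 70 left.
July 1933 has 31 days: 70 − 31 = 39 left.
August 1933 has 31 days: 39 − 31 = 8 left.
8 days into September 1933 → September 8, 1933.

September 8, 1933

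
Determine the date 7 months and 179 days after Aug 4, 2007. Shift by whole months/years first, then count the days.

Advancing 7 months and 179 days from August 4, 2007: first the month/year part, then the days.
month 8 + 7 = 15, which is month 3 of year 2008 → March 2008.
Day 4 is valid in March, giving March 4, 2008.
Now add 179 days from March 4, 2008.
March has 31 days, so 31 − 4 = 27 days remain after March 4, 2008; 179 − 27 = 152 left.
April 2008 has 30 days: 152 − 30 = 122 left.
May 2008 has 31 days: 122 − 31 = 91 left.
June 2008 has 30 days: 91 − 30 = 61 left.
July 2008 has 31 days: 61 − 31 = 30 left.
30 days into August 2008 → August 30, 2008.

August 30, 2008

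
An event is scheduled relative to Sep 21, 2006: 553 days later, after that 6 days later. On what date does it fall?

April 2, 2008

Counting forward 553 days from September 21, 2006:
September has 30 days, so 30 − 21 = 9 days remain after September 21, 2006; 553 − 9 = 544 left.
October 2006 has 31 days: 544 − 31 = 513 left.
November 2006 has 30 days: 513 − 30 = 483 left.
December 2006 has 31 days: 483 − 31 = 452 left.
January 2007 has 31 days: 452 − 31 = 421 left.
February 2007 has 28 days (2007 is not a leap year): 421 − 28 = 393 left.
March 2007 has 31 days: 393 − 31 = 362 left.
April 2007 has 30 days: 362 − 30 = 332 left.
May 2007 has 31 days: 332 − 31 = 301 left.
June 2007 has 30 days: 301 − 30 = 271 left.
July 2007 has 31 days: 271 − 31 = 240 left.
August 2007 has 31 days: 240 − 31 = 209 left.
September 2007 has 30 days: 209 − 30 = 179 left.
October 2007 has 31 days: 179 − 31 = 148 left.
November 2007 has 30 days: 148 − 30 = 118 left.
December 2007 has 31 days: 118 − 31 = 87 left.
January 2008 has 31 days: 87 − 31 = 56 left.
February 2008 has 29 days (2008 is a leap year): 56 − 29 = 27 left.
27 days into March 2008 → March 27, 2008.
Advancing 6 days from March 27, 2008:
March has 31 days, so 31 − 27 = 4 days remain after March 27, 2008; 6 − 4 = 2 left.
2 days into April 2008 → April 2, 2008.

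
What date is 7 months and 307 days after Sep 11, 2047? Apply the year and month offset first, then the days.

Adding 7 months and 307 days from September 11, 2047: first the month/year part, then the days.
month 9 + 7 = 16, which is month 4 of year 2048 → April 2048.
Day 11 is valid in April, giving April 11, 2048.
Now add 307 days from April 11, 2048.
April has 30 days, so 30 − 11 = 19 days remain after April 11, 2048; 307 − 19 = 288 left.
May 2048 has 31 days: 288 − 31 = 257 left.
June 2048 has 30 days: 257 − 30 = 227 left.
July 2048 has 31 days: 227 − 31 = 196 left.
August 2048 has 31 days: 196 − 31 = 165 left.
September 2048 has 30 days: 165 − 30 = 135 left.
October 2048 has 31 days: 135 − 31 = 104 left.
November 2048 has 30 days: 104 − 30 = 74 left.
December 2048 has 31 days: 74 − 31 = 43 left.
January 2049 has 31 days: 43 − 31 = 12 left.
12 days into February 2049 → February 12, 2049.

February 12, 2049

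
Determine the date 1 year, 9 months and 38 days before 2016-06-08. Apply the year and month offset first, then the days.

Counting back 1 year, 9 months and 38 days from June 8, 2016: first the month/year part, then the days.
-1 year → 2015; month 6 − 9 = -3, which is month 9 of year 2014 → September 2014.
Day 8 is valid in September, giving September 8, 2014.
Now subtract 38 days from September 8, 2014.
Going back 8 days from September 8, 2014 reaches the end of the previous month; 38 − 8 = 30 left.
August 2014 has 31 days; 31 − 30 = 1 → August 1, 2014.

August 1, 2014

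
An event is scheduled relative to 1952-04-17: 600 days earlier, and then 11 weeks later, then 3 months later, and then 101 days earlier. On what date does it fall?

Counting back 600 days from April 17, 1952:
Going back 17 days from April 17, 1952 reaches the end of the previous month; 600 − 17 = 583 left.
March 1952 has 31 days: 583 − 31 = 552 left.
February 1952 has 29 days (1952 is a leap year): 552 − 29 = 523 left.
January 1952 has 31 days: 523 − 31 = 492 left.
December 1951 has 31 days: 492 − 31 = 461 left.
November 1951 has 30 days: 461 − 30 = 431 left.
October 1951 has 31 days: 431 − 31 = 400 left.
September 1951 has 30 days: 400 − 30 = 370 left.
August 1951 has 31 days: 370 − 31 = 339 left.
July 1951 has 31 days: 339 − 31 = 308 left.
June 1951 has 30 days: 308 − 30 = 278 left.
May 1951 has 31 days: 278 − 31 = 247 left.
April 1951 has 30 days: 247 − 30 = 217 left.
March 1951 has 31 days: 217 − 31 = 186 left.
February 1951 has 28 days (1951 is not a leap year): 186 − 28 = 158 left.
January 1951 has 31 days: 158 − 31 = 127 left.
December 1950 has 31 days: 127 − 31 = 96 left.
November 1950 has 30 days: 96 − 30 = 66 left.
October 1950 has 31 days: 66 − 31 = 35 left.
September 1950 has 30 days: 35 − 30 = 5 left.
August 1950 has 31 days; 31 − 5 = 26 → August 26, 1950.
Adding 11 weeks (= 77 days) from August 26, 1950:
August has 31 days, so 31 − 26 = 5 days remain after August 26, 1950; 77 − 5 = 72 left.
September 1950 has 30 days: 72 − 30 = 42 left.
October 1950 has 31 days: 42 − 31 = 11 left.
11 days into November 1950 → November 11, 1950.
Advancing 3 months from November 11, 1950:
month 11 + 3 = 14, which is month 2 of year 1951 → February 1951.
Day 11 is valid in February, giving February 11, 1951.
Counting back 101 days from February 11, 1951:
Going back 11 days from February 11, 1951 reaches the end of the previous month; 101 − 11 = 90 left.
January 1951 has 31 days: 90 − 31 = 59 left.
December 1950 has 31 days: 59 − 31 = 28 left.
November 1950 has 30 days; 30 − 28 = 2 → November 2, 1950.

November 2, 1950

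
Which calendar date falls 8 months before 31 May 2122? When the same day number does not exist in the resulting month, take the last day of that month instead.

Subtracting 8 months from May 31, 2122.
month 5 − 8 = -3, which is month 9 of year 2121 → September 2121.
September 2121 has only 30 days and the start was day 31, so the date clamps to September 30, 2121.

September 30, 2121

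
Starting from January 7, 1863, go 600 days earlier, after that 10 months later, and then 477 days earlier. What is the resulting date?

Going back 600 days from January 7, 1863:
Going back 7 days from January 7, 1863 reaches the end of the previous month; 600 − 7 = 593 left.
December 1862 has 31 days: 593 − 31 = 562 left.
November 1862 has 30 days: 562 − 30 = 532 left.
October 1862 has 31 days: 532 − 31 = 501 left.
September 1862 has 30 days: 501 − 30 = 471 left.
August 1862 has 31 days: 471 − 31 = 440 left.
July 1862 has 31 days: 440 − 31 = 409 left.
June 1862 has 30 days: 409 − 30 = 379 left.
May 1862 has 31 days: 379 − 31 = 348 left.
April 1862 has 30 days: 348 − 30 = 318 left.
March 1862 has 31 days: 318 − 31 = 287 left.
February 1862 has 28 days (1862 is not a leap year): 287 − 28 = 259 left.
January 1862 has 31 days: 259 − 31 = 228 left.
December 1861 has 31 days: 228 − 31 = 197 left.
November 1861 has 30 days: 197 − 30 = 167 left.
October 1861 has 31 days: 167 − 31 = 136 left.
September 1861 has 30 days: 136 − 30 = 106 left.
August 1861 has 31 days: 106 − 31 = 75 left.
July 1861 has 31 days: 75 − 31 = 44 left.
June 1861 has 30 days: 44 − 30 = 14 left.
May 1861 has 31 days; 31 − 14 = 17 → May 17, 1861.
Counting forward 10 months from May 17, 1861:
month 5 + 10 = 15, which is month 3 of year 1862 → March 1862.
Day 17 is valid in March, giving March 17, 1862.
Subtracting 477 days from March 17, 1862:
Going back 17 days from March 17, 1862 reaches the end of the previous month; 477 − 17 = 460 left.
February 1862 has 28 days (1862 is not a leap year): 460 − 28 = 432 left.
January 1862 has 31 days: 432 − 31 = 401 left.
December 1861 has 31 days: 401 − 31 = 370 left.
November 1861 has 30 days: 370 − 30 = 340 left.
October 1861 has 31 days: 340 − 31 = 309 left.
September 1861 has 30 days: 309 − 30 = 279 left.
August 1861 has 31 days: 279 − 31 = 248 left.
July 1861 has 31 days: 248 − 31 = 217 left.
June 1861 has 30 days: 217 − 30 = 187 left.
May 1861 has 31 days: 187 − 31 = 156 left.
April 1861 has 30 days: 156 − 30 = 126 left.
March 1861 has 31 days: 126 − 31 = 95 left.
February 1861 has 28 days (1861 is not a leap year): 95 − 28 = 67 left.
January 1861 has 31 days: 67 − 31 = 36 left.
December 1860 has 31 days: 36 − 31 = 5 left.
November 1860 has 30 days; 30 − 5 = 25 → November 25, 1860.

November 25, 1860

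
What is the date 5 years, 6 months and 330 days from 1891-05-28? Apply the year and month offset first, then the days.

Counting forward 5 years, 6 months and 330 days from May 28, 1891: first the month/year part, then the days.
+5 years → 1896; month 5 + 6 = 11 → November 1896.
Day 28 is valid in November, giving November 28, 1896.
Now add 330 days from November 28, 1896.
November has 30 days, so 30 − 28 = 2 days remain after November 28, 1896; 330 − 2 = 328 left.
December 1896 has 31 days: 328 − 31 = 297 left.
January 1897 has 31 days: 297 − 31 = 266 left.
February 1897 has 28 days (1897 is not a leap year): 266 − 28 = 238 left.
March 1897 has 31 days: 238 − 31 = 207 left.
April 1897 has 30 days: 207 − 30 = 177 left.
May 1897 has 31 days: 177 − 31 = 146 left.
June 1897 has 30 days: 146 − 30 = 116 left.
July 1897 has 31 days: 116 − 31 = 85 left.
August 1897 has 31 days: 85 − 31 = 54 left.
September 1897 has 30 days: 54 − 30 = 24 left.
24 days into October 1897 → October 24, 1897.

October 24, 1897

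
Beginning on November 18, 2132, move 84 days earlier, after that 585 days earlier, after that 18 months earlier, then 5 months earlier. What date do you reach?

February 19, 2129

Counting back 84 days from November 18, 2132:
Going back 18 days from November 18, 2132 reaches the end of the previous month; 84 − 18 = 66 left.
October 2132 has 31 days: 66 − 31 = 35 left.
September 2132 has 30 days: 35 − 30 = 5 left.
August 2132 has 31 days; 31 − 5 = 26 → August 26, 2132.
Counting back 585 days from August 26, 2132:
Going back 26 days from August 26, 2132 reaches the end of the previous month; 585 − 26 = 559 left.
July 2132 has 31 days: 559 − 31 = 528 left.
June 2132 has 30 days: 528 − 30 = 498 left.
May 2132 has 31 days: 498 − 31 = 467 left.
April 2132 has 30 days: 467 − 30 = 437 left.
March 2132 has 31 days: 437 − 31 = 406 left.
February 2132 has 29 days (2132 is a leap year): 406 − 29 = 377 left.
January 2132 has 31 days: 377 − 31 = 346 left.
December 2131 has 31 days: 346 − 31 = 315 left.
November 2131 has 30 days: 315 − 30 = 285 left.
October 2131 has 31 days: 285 − 31 = 254 left.
September 2131 has 30 days: 254 − 30 = 224 left.
August 2131 has 31 days: 224 − 31 = 193 left.
July 2131 has 31 days: 193 − 31 = 162 left.
June 2131 has 30 days: 162 − 30 = 132 left.
May 2131 has 31 days: 132 − 31 = 101 left.
April 2131 has 30 days: 101 − 30 = 71 left.
March 2131 has 31 days: 71 − 31 = 40 left.
February 2131 has 28 days (2131 is not a leap year): 40 − 28 = 12 left.
January 2131 has 31 days; 31 − 12 = 19 → January 19, 2131.
Going back 18 months from January 19, 2131:
month 1 − 18 = -17, which is month 7 of year 2129 → July 2129.
Day 19 is valid in July, giving July 19, 2129.
Subtracting 5 months from July 19, 2129:
month 7 − 5 = 2 → February 2129.
Day 19 is valid in February, giving February 19, 2129.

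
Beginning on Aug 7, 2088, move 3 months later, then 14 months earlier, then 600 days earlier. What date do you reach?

January 15, 2086

Adding 3 months from August 7, 2088:
month 8 + 3 = 11 → November 2088.
Day 7 is valid in November, giving November 7, 2088.
Going back 14 months from November 7, 2088:
month 11 − 14 = -3, which is month 9 of year 2087 → September 2087.
Day 7 is valid in September, giving September 7, 2087.
Subtracting 600 days from September 7, 2087:
Going back 7 days from September 7, 2087 reaches the end of the previous month; 600 − 7 = 593 left.
August 2087 has 31 days: 593 − 31 = 562 left.
July 2087 has 31 days: 562 − 31 = 531 left.
June 2087 has 30 days: 531 − 30 = 501 left.
May 2087 has 31 days: 501 − 31 = 470 left.
April 2087 has 30 days: 470 − 30 = 440 left.
March 2087 has 31 days: 440 − 31 = 409 left.
February 2087 has 28 days (2087 is not a leap year): 409 − 28 = 381 left.
January 2087 has 31 days: 381 − 31 = 350 left.
December 2086 has 31 days: 350 − 31 = 319 left.
November 2086 has 30 days: 319 − 30 = 289 left.
October 2086 has 31 days: 289 − 31 = 258 left.
September 2086 has 30 days: 258 − 30 = 228 left.
August 2086 has 31 days: 228 − 31 = 197 left.
July 2086 has 31 days: 197 − 31 = 166 left.
June 2086 has 30 days: 166 − 30 = 136 left.
May 2086 has 31 days: 136 − 31 = 105 left.
April 2086 has 30 days: 105 − 30 = 75 left.
March 2086 has 31 days: 75 − 31 = 44 left.
February 2086 has 28 days (2086 is not a leap year): 44 − 28 = 16 left.
January 2086 has 31 days; 31 − 16 = 15 → January 15, 2086.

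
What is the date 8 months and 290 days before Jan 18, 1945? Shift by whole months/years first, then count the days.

August 2, 1943

Counting back 8 months and 290 days from January 18, 1945: first the month/year part, then the days.
month 1 − 8 = -7, which is month 5 of year 1944 → May 1944.
Day 18 is valid in May, giving May 18, 1944.
Now subtract 290 days from May 18, 1944.
Going back 18 days from May 18, 1944 reaches the end of the previous month; 290 − 18 = 272 left.
April 1944 has 30 days: 272 − 30 = 242 left.
March 1944 has 31 days: 242 − 31 = 211 left.
February 1944 has 29 days (1944 is a leap year): 211 − 29 = 182 left.
January 1944 has 31 days: 182 − 31 = 151 left.
December 1943 has 31 days: 151 − 31 = 120 left.
November 1943 has 30 days: 120 − 30 = 90 left.
October 1943 has 31 days: 90 − 31 = 59 left.
September 1943 has 30 days: 59 − 30 = 29 left.
August 1943 has 31 days; 31 − 29 = 2 → August 2, 1943.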